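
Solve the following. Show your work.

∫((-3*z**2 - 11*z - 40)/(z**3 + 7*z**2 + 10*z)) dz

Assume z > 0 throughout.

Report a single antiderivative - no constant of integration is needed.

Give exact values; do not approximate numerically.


Step 1. Decompose ∫((-3*z**2 - 11*z - 40)/(z**3 + 7*z**2 + 10*z)) dz by partial fractions, (-3*z**2 - 11*z - 40)/(z**3 + 7*z**2 + 10*z) = -4/(z + 5) + 5/(z + 2) - 4/z: now ∫(-4/z) dz + ∫(5/(z + 2)) dz + ∫(-4/(z + 5)) dz.
Step 2. Evaluate the standard form [assuming z > -5]: now -4*log(z + 5) + ∫(-4/z) dz + ∫(5/(z + 2)) dz.
Step 3. Evaluate the standard form [assuming z > 0]: now -4*log(z) - 4*log(z + 5) + ∫(5/(z + 2)) dz.
Step 4. Evaluate the standard form [assuming z > -2]: now -4*log(z) + 5*log(z + 2) - 4*log(z + 5).
Answer: -4*log(z) + 5*log(z + 2) - 4*log(z + 5).


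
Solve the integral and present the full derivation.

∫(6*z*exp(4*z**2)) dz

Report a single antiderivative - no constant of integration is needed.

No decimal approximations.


Step 1. Substitute u = z**2, turning ∫(6*z*exp(4*z**2)) dz into ∫(3*exp(4*u)) du: now ∫(3*exp(4*u)) du.
Step 2. Evaluate the standard form: now 3*exp(4*u)/4.
Step 3. Substitute back u = z**2: now 3*exp(4*z**2)/4.
Answer: 3*exp(4*z**2)/4.


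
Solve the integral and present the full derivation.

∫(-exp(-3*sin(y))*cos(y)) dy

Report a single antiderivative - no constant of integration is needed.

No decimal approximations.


Step 1. Substitute u = sin(y), turning ∫(-exp(-3*sin(y))*cos(y)) dy into ∫(-exp(-3*u)) du: now ∫(-exp(-3*u)) du.
Step 2. Evaluate the standard form: now exp(-3*u)/3.
Step 3. Substitute back u = sin(y): now exp(-3*sin(y))/3.
Answer: exp(-3*sin(y))/3.


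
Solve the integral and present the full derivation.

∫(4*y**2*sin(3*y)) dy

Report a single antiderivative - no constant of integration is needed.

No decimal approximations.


Step 1. Integrate ∫(4*y**2*sin(3*y)) dy by parts with u = y**2, dv = (4*sin(3*y)) dy, so v = -4*cos(3*y)/3: now -4*y**2*cos(3*y)/3 + ∫(8*y*cos(3*y)/3) dy.
Step 2. Integrate ∫(8*y*cos(3*y)/3) dy by parts with u = y, dv = (8*cos(3*y)/3) dy, so v = 8*sin(3*y)/9: now -4*y**2*cos(3*y)/3 + 8*y*sin(3*y)/9 + ∫(-8*sin(3*y)/9) dy.
Step 3. Evaluate the standard form: now -4*y**2*cos(3*y)/3 + 8*y*sin(3*y)/9 + 8*cos(3*y)/27.
Answer: -4*y**2*cos(3*y)/3 + 8*y*sin(3*y)/9 + 8*cos(3*y)/27.


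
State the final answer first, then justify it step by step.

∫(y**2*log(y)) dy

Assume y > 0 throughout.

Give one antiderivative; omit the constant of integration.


The answer is y**3*log(y)/3 - y**3/9.
Step 1. Integrate ∫(y**2*log(y)) dy by parts with u = log(y), dv = (y**2) dy, so v = y**3/3 [assuming y > 0]: now y**3*log(y)/3 + ∫(-y**2/3) dy.
Step 2. Evaluate the standard form: now y**3*log(y)/3 - y**3/9.
Answer: y**3*log(y)/3 - y**3/9.


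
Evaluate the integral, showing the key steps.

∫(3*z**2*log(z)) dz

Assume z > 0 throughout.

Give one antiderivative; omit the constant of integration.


Step 1. Integrate ∫(3*z**2*log(z)) dz by parts with u = log(z), dv = (3*z**2) dz, so v = z**3 [assuming z > 0]: now z**3*log(z) + ∫(-z**2) dz.
Step 2. Evaluate the standard form: now z**3*log(z) - z**3/3.
Answer: z**3*log(z) - z**3/3.


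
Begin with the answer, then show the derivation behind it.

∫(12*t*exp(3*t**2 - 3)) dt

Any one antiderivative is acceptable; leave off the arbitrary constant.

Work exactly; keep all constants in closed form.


The answer is 2*exp(3*t**2 - 3).
Step 1. Substitute u = t**2 - 1, turning ∫(12*t*exp(3*t**2 - 3)) dt into ∫(6*exp(3*u)) du: now ∫(6*exp(3*u)) du.
Step 2. Evaluate the standard form: now 2*exp(3*u).
Step 3. Substitute back u = t**2 - 1: now 2*exp(3*t**2 - 3).
Answer: 2*exp(3*t**2 - 3).


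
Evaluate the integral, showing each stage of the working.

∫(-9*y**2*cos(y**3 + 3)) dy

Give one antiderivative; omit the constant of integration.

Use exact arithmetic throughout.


Step 1. Substitute u = y**3 + 3, turning ∫(-9*y**2*cos(y**3 + 3)) dy into ∫(-3*cos(u)) du: now ∫(-3*cos(u)) du.
Step 2. Evaluate the standard form: now -3*sin(u).
Step 3. Substitute back u = y**3 + 3: now -3*sin(y**3 + 3).
Answer: -3*sin(y**3 + 3).


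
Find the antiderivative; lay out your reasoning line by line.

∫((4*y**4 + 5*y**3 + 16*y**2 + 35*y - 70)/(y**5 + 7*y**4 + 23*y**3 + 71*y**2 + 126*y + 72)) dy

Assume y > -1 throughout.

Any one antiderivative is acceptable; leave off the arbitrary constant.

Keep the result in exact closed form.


Step 1. Decompose ∫((4*y**4 + 5*y**3 + 16*y**2 + 35*y - 70)/(y**5 + 7*y**4 + 23*y**3 + 71*y**2 + 126*y + 72)) dy by partial fractions, (4*y**4 + 5*y**3 + 16*y**2 + 35*y - 70)/(y**5 + 7*y**4 + 23*y**3 + 71*y**2 + 126*y + 72) = -2/(y**2 + 9) + 5/(y + 4) + 2/(y + 2) - 3/(y + 1): now ∫(-3/(y + 1)) dy + ∫(2/(y + 2)) dy + ∫(5/(y + 4)) dy + ∫(-2/(y**2 + 9)) dy.
Step 2. Evaluate the standard form [assuming y > -2]: now 2*log(y + 2) + ∫(-3/(y + 1)) dy + ∫(5/(y + 4)) dy + ∫(-2/(y**2 + 9)) dy.
Step 3. Evaluate the standard form [assuming y > -4]: now 2*log(y + 2) + 5*log(y + 4) + ∫(-3/(y + 1)) dy + ∫(-2/(y**2 + 9)) dy.
Step 4. Evaluate the standard form [assuming y > -1]: now -3*log(y + 1) + 2*log(y + 2) + 5*log(y + 4) + ∫(-2/(y**2 + 9)) dy.
Step 5. Evaluate the standard form: now -3*log(y + 1) + 2*log(y + 2) + 5*log(y + 4) - 2*atan(y/3)/3.
Answer: -3*log(y + 1) + 2*log(y + 2) + 5*log(y + 4) - 2*atan(y/3)/3.


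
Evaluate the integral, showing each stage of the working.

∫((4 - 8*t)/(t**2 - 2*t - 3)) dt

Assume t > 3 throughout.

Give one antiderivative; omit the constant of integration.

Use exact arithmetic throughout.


Step 1. Decompose ∫((4 - 8*t)/(t**2 - 2*t - 3)) dt by partial fractions, (4 - 8*t)/(t**2 - 2*t - 3) = -3/(t + 1) - 5/(t - 3): now ∫(-5/(t - 3)) dt + ∫(-3/(t + 1)) dt.
Step 2. Evaluate the standard form [assuming t > 3]: now -5*log(t - 3) + ∫(-3/(t + 1)) dt.
Step 3. Evaluate the standard form [assuming t > -1]: now -5*log(t - 3) - 3*log(t + 1).
Answer: -5*log(t - 3) - 3*log(t + 1).


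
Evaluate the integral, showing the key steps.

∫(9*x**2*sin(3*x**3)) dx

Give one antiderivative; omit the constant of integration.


Step 1. Substitute u = x**3, turning ∫(9*x**2*sin(3*x**3)) dx into ∫(3*sin(3*u)) du: now ∫(3*sin(3*u)) du.
Step 2. Evaluate the standard form: now -cos(3*u).
Step 3. Substitute back u = x**3: now -cos(3*x**3).
Answer: -cos(3*x**3).


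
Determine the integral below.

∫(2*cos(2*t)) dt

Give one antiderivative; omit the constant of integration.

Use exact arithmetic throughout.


Answer: sin(2*t).


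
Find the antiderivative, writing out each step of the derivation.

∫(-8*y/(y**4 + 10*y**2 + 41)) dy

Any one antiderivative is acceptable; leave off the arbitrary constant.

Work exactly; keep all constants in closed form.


Step 1. Substitute u = y**2 + 5, turning ∫(-8*y/(y**4 + 10*y**2 + 41)) dy into ∫(-4/(u**2 + 16)) du: now ∫(-4/(u**2 + 16)) du.
Step 2. Evaluate the standard form: now -atan(u/4).
Step 3. Substitute back u = y**2 + 5: now -atan(y**2/4 + 5/4).
Answer: -atan(y**2/4 + 5/4).


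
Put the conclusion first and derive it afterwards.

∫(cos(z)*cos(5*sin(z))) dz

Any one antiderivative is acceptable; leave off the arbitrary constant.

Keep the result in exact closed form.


The answer is sin(5*sin(z))/5.
Step 1. Substitute u = sin(z), turning ∫(cos(z)*cos(5*sin(z))) dz into ∫(cos(5*u)) du: now ∫(cos(5*u)) du.
Step 2. Evaluate the standard form: now sin(5*u)/5.
Step 3. Substitute back u = sin(z): now sin(5*sin(z))/5.
Answer: sin(5*sin(z))/5.


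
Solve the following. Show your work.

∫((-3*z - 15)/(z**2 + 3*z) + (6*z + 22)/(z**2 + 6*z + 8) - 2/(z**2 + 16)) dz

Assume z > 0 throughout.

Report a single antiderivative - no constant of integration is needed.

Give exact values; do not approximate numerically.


Step 1. Rewrite: now ∫((-3*z - 15)/(z**2 + 3*z)) dz + ∫((6*z + 22)/(z**2 + 6*z + 8)) dz + ∫(-2/(z**2 + 16)) dz.
Step 2. Decompose ∫((6*z + 22)/(z**2 + 6*z + 8)) dz by partial fractions, (6*z + 22)/(z**2 + 6*z + 8) = 1/(z + 4) + 5/(z + 2): now ∫((-3*z - 15)/(z**2 + 3*z)) dz + ∫(5/(z + 2)) dz + ∫(1/(z + 4)) dz + ∫(-2/(z**2 + 16)) dz.
Step 3. Evaluate the standard form [assuming z > -4]: now log(z + 4) + ∫((-3*z - 15)/(z**2 + 3*z)) dz + ∫(5/(z + 2)) dz + ∫(-2/(z**2 + 16)) dz.
Step 4. Evaluate the standard form [assuming z > -2]: now 5*log(z + 2) + log(z + 4) + ∫((-3*z - 15)/(z**2 + 3*z)) dz + ∫(-2/(z**2 + 16)) dz.
Step 5. Decompose ∫((-3*z - 15)/(z**2 + 3*z)) dz by partial fractions, (-3*z - 15)/(z**2 + 3*z) = 2/(z + 3) - 5/z: now 5*log(z + 2) + log(z + 4) + ∫(-5/z) dz + ∫(2/(z + 3)) dz + ∫(-2/(z**2 + 16)) dz.
Step 6. Evaluate the standard form [assuming z > -3]: now 5*log(z + 2) + 2*log(z + 3) + log(z + 4) + ∫(-5/z) dz + ∫(-2/(z**2 + 16)) dz.
Step 7. Evaluate the standard form [assuming z > 0]: now -5*log(z) + 5*log(z + 2) + 2*log(z + 3) + log(z + 4) + ∫(-2/(z**2 + 16)) dz.
Step 8. Evaluate the standard form: now -5*log(z) + 5*log(z + 2) + 2*log(z + 3) + log(z + 4) - atan(z/4)/2.
Answer: -5*log(z) + 5*log(z + 2) + 2*log(z + 3) + log(z + 4) - atan(z/4)/2.


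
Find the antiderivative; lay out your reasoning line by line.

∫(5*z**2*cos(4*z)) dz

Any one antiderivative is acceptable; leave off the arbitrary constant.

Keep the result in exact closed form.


Step 1. Integrate ∫(5*z**2*cos(4*z)) dz by parts with u = z**2, dv = (5*cos(4*z)) dz, so v = 5*sin(4*z)/4: now 5*z**2*sin(4*z)/4 + ∫(-5*z*sin(4*z)/2) dz.
Step 2. Integrate ∫(-5*z*sin(4*z)/2) dz by parts with u = z, dv = (-5*sin(4*z)/2) dz, so v = 5*cos(4*z)/8: now 5*z**2*sin(4*z)/4 + 5*z*cos(4*z)/8 + ∫(-5*cos(4*z)/8) dz.
Step 3. Evaluate the standard form: now 5*z**2*sin(4*z)/4 + 5*z*cos(4*z)/8 - 5*sin(4*z)/32.
Answer: 5*z**2*sin(4*z)/4 + 5*z*cos(4*z)/8 - 5*sin(4*z)/32.


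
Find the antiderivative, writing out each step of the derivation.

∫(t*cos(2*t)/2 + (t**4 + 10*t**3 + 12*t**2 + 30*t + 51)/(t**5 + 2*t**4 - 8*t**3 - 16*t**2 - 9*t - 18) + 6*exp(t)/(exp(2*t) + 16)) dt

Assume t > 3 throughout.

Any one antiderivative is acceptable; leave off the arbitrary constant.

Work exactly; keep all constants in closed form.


Step 1. Rewrite: now ∫(t*cos(2*t)/2) dt + ∫(6*exp(t)/(exp(2*t) + 16)) dt + ∫((t**4 + 10*t**3 + 12*t**2 + 30*t + 51)/(t**5 + 2*t**4 - 8*t**3 - 16*t**2 - 9*t - 18)) dt.
Step 2. Substitute u = exp(t), turning ∫(6*exp(t)/(exp(2*t) + 16)) dt into ∫(6/(u**2 + 16)) du: now ∫(t*cos(2*t)/2) dt + ∫((t**4 + 10*t**3 + 12*t**2 + 30*t + 51)/(t**5 + 2*t**4 - 8*t**3 - 16*t**2 - 9*t - 18)) dt + ∫(6/(u**2 + 16)) du.
Step 3. Evaluate the standard form: now 3*atan(u/4)/2 + ∫(t*cos(2*t)/2) dt + ∫((t**4 + 10*t**3 + 12*t**2 + 30*t + 51)/(t**5 + 2*t**4 - 8*t**3 - 16*t**2 - 9*t - 18)) dt.
Step 4. Substitute back u = exp(t): now 3*atan(exp(t)/4)/2 + ∫(t*cos(2*t)/2) dt + ∫((t**4 + 10*t**3 + 12*t**2 + 30*t + 51)/(t**5 + 2*t**4 - 8*t**3 - 16*t**2 - 9*t - 18)) dt.
Step 5. Decompose ∫((t**4 + 10*t**3 + 12*t**2 + 30*t + 51)/(t**5 + 2*t**4 - 8*t**3 - 16*t**2 - 9*t - 18)) dt by partial fractions, (t**4 + 10*t**3 + 12*t**2 + 30*t + 51)/(t**5 + 2*t**4 - 8*t**3 - 16*t**2 - 9*t - 18) = -2/(t**2 + 1) - 2/(t + 3) + 1/(t + 2) + 2/(t - 3): now 3*atan(exp(t)/4)/2 + ∫(t*cos(2*t)/2) dt + ∫(2/(t - 3)) dt + ∫(1/(t + 2)) dt + ∫(-2/(t + 3)) dt + ∫(-2/(t**2 + 1)) dt.
Step 6. Evaluate the standard form [assuming t > 3]: now 2*log(t - 3) + 3*atan(exp(t)/4)/2 + ∫(t*cos(2*t)/2) dt + ∫(1/(t + 2)) dt + ∫(-2/(t + 3)) dt + ∫(-2/(t**2 + 1)) dt.
Step 7. Evaluate the standard form [assuming t > -2]: now 2*log(t - 3) + log(t + 2) + 3*atan(exp(t)/4)/2 + ∫(t*cos(2*t)/2) dt + ∫(-2/(t + 3)) dt + ∫(-2/(t**2 + 1)) dt.
Step 8. Evaluate the standard form [assuming t > -3]: now 2*log(t - 3) + log(t + 2) - 2*log(t + 3) + 3*atan(exp(t)/4)/2 + ∫(t*cos(2*t)/2) dt + ∫(-2/(t**2 + 1)) dt.
Step 9. Evaluate the standard form: now 2*log(t - 3) + log(t + 2) - 2*log(t + 3) - 2*atan(t) + 3*atan(exp(t)/4)/2 + ∫(t*cos(2*t)/2) dt.
Step 10. Integrate ∫(t*cos(2*t)/2) dt by parts with u = t, dv = (cos(2*t)/2) dt, so v = sin(2*t)/4: now t*sin(2*t)/4 + 2*log(t - 3) + log(t + 2) - 2*log(t + 3) - 2*atan(t) + 3*atan(exp(t)/4)/2 + ∫(-sin(2*t)/4) dt.
Step 11. Evaluate the standard form: now t*sin(2*t)/4 + 2*log(t - 3) + log(t + 2) - 2*log(t + 3) + cos(2*t)/8 - 2*atan(t) + 3*atan(exp(t)/4)/2.
Answer: t*sin(2*t)/4 + 2*log(t - 3) + log(t + 2) - 2*log(t + 3) + cos(2*t)/8 - 2*atan(t) + 3*atan(exp(t)/4)/2.


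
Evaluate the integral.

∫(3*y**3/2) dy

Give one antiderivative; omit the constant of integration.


Answer: 3*y**4/8.


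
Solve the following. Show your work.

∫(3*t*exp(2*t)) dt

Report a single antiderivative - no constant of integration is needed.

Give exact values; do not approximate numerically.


Step 1. Integrate ∫(3*t*exp(2*t)) dt by parts with u = t, dv = (3*exp(2*t)) dt, so v = 3*exp(2*t)/2: now 3*t*exp(2*t)/2 + ∫(-3*exp(2*t)/2) dt.
Step 2. Evaluate the standard form: now 3*t*exp(2*t)/2 - 3*exp(2*t)/4.
Answer: 3*t*exp(2*t)/2 - 3*exp(2*t)/4.


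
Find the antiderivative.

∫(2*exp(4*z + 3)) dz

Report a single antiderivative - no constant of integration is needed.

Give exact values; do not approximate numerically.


Answer: exp(4*z + 3)/2.


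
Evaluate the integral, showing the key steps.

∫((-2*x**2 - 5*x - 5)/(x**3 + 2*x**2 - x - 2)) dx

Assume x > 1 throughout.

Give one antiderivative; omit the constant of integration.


Step 1. Decompose ∫((-2*x**2 - 5*x - 5)/(x**3 + 2*x**2 - x - 2)) dx by partial fractions, (-2*x**2 - 5*x - 5)/(x**3 + 2*x**2 - x - 2) = -1/(x + 2) + 1/(x + 1) - 2/(x - 1): now ∫(-2/(x - 1)) dx + ∫(1/(x + 1)) dx + ∫(-1/(x + 2)) dx.
Step 2. Evaluate the standard form [assuming x > -1]: now log(x + 1) + ∫(-2/(x - 1)) dx + ∫(-1/(x + 2)) dx.
Step 3. Evaluate the standard form [assuming x > -2]: now log(x + 1) - log(x + 2) + ∫(-2/(x - 1)) dx.
Step 4. Evaluate the standard form [assuming x > 1]: now -2*log(x - 1) + log(x + 1) - log(x + 2).
Answer: -2*log(x - 1) + log(x + 1) - log(x + 2).


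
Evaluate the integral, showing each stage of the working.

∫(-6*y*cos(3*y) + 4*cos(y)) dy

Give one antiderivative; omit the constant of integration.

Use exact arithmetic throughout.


Step 1. Rewrite: now ∫(-6*y*cos(3*y)) dy + ∫(4*cos(y)) dy.
Step 2. Integrate ∫(-6*y*cos(3*y)) dy by parts with u = y, dv = (-6*cos(3*y)) dy, so v = -2*sin(3*y): now -2*y*sin(3*y) + ∫(2*sin(3*y)) dy + ∫(4*cos(y)) dy.
Step 3. Evaluate the standard form: now -2*y*sin(3*y) - 2*cos(3*y)/3 + ∫(4*cos(y)) dy.
Step 4. Evaluate the standard form: now -2*y*sin(3*y) + 4*sin(y) - 2*cos(3*y)/3.
Answer: -2*y*sin(3*y) + 4*sin(y) - 2*cos(3*y)/3.


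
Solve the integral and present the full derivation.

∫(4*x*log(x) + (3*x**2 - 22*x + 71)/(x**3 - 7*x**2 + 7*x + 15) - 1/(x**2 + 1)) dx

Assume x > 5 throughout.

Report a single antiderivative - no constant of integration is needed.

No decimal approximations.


Step 1. Rewrite: now ∫(4*x*log(x)) dx + ∫((3*x**2 - 22*x + 71)/(x**3 - 7*x**2 + 7*x + 15)) dx + ∫(-1/(x**2 + 1)) dx.
Step 2. Evaluate the standard form: now -atan(x) + ∫(4*x*log(x)) dx + ∫((3*x**2 - 22*x + 71)/(x**3 - 7*x**2 + 7*x + 15)) dx.
Step 3. Integrate ∫(4*x*log(x)) dx by parts with u = log(x), dv = (4*x) dx, so v = 2*x**2 [assuming x > 0]: now 2*x**2*log(x) - atan(x) + ∫(-2*x) dx + ∫((3*x**2 - 22*x + 71)/(x**3 - 7*x**2 + 7*x + 15)) dx.
Step 4. Evaluate the standard form: now 2*x**2*log(x) - x**2 - atan(x) + ∫((3*x**2 - 22*x + 71)/(x**3 - 7*x**2 + 7*x + 15)) dx.
Step 5. Decompose ∫((3*x**2 - 22*x + 71)/(x**3 - 7*x**2 + 7*x + 15)) dx by partial fractions, (3*x**2 - 22*x + 71)/(x**3 - 7*x**2 + 7*x + 15) = 4/(x + 1) - 4/(x - 3) + 3/(x - 5): now 2*x**2*log(x) - x**2 - atan(x) + ∫(3/(x - 5)) dx + ∫(-4/(x - 3)) dx + ∫(4/(x + 1)) dx.
Step 6. Evaluate the standard form [assuming x > -1]: now 2*x**2*log(x) - x**2 + 4*log(x + 1) - atan(x) + ∫(3/(x - 5)) dx + ∫(-4/(x - 3)) dx.
Step 7. Evaluate the standard form [assuming x > 5]: now 2*x**2*log(x) - x**2 + 3*log(x - 5) + 4*log(x + 1) - atan(x) + ∫(-4/(x - 3)) dx.
Step 8. Evaluate the standard form [assuming x > 3]: now 2*x**2*log(x) - x**2 + 3*log(x - 5) - 4*log(x - 3) + 4*log(x + 1) - atan(x).
Answer: 2*x**2*log(x) - x**2 + 3*log(x - 5) - 4*log(x - 3) + 4*log(x + 1) - atan(x).


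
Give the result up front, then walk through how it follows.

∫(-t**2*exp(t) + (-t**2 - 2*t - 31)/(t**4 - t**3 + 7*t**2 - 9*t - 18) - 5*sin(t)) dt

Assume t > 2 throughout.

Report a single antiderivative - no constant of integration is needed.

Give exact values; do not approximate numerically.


The answer is -t**2*exp(t) + 2*t*exp(t) - 2*exp(t) - log(t - 2) + log(t + 1) + 5*cos(t) + 2*atan(t/3)/3.
Step 1. Rewrite: now ∫(-t**2*exp(t)) dt + ∫((-t**2 - 2*t - 31)/(t**4 - t**3 + 7*t**2 - 9*t - 18)) dt + ∫(-5*sin(t)) dt.
Step 2. Decompose ∫((-t**2 - 2*t - 31)/(t**4 - t**3 + 7*t**2 - 9*t - 18)) dt by partial fractions, (-t**2 - 2*t - 31)/(t**4 - t**3 + 7*t**2 - 9*t - 18) = 2/(t**2 + 9) + 1/(t + 1) - 1/(t - 2): now ∫(-t**2*exp(t)) dt + ∫(-1/(t - 2)) dt + ∫(1/(t + 1)) dt + ∫(2/(t**2 + 9)) dt + ∫(-5*sin(t)) dt.
Step 3. Evaluate the standard form [assuming t > 2]: now -log(t - 2) + ∫(-t**2*exp(t)) dt + ∫(1/(t + 1)) dt + ∫(2/(t**2 + 9)) dt + ∫(-5*sin(t)) dt.
Step 4. Evaluate the standard form [assuming t > -1]: now -log(t - 2) + log(t + 1) + ∫(-t**2*exp(t)) dt + ∫(2/(t**2 + 9)) dt + ∫(-5*sin(t)) dt.
Step 5. Evaluate the standard form: now -log(t - 2) + log(t + 1) + 2*atan(t/3)/3 + ∫(-t**2*exp(t)) dt + ∫(-5*sin(t)) dt.
Step 6. Evaluate the standard form: now -log(t - 2) + log(t + 1) + 5*cos(t) + 2*atan(t/3)/3 + ∫(-t**2*exp(t)) dt.
Step 7. Integrate ∫(-t**2*exp(t)) dt by parts with u = t**2, dv = (-exp(t)) dt, so v = -exp(t): now -t**2*exp(t) - log(t - 2) + log(t + 1) + 5*cos(t) + 2*atan(t/3)/3 + ∫(2*t*exp(t)) dt.
Step 8. Integrate ∫(2*t*exp(t)) dt by parts with u = t, dv = (2*exp(t)) dt, so v = 2*exp(t): now -t**2*exp(t) + 2*t*exp(t) - log(t - 2) + log(t + 1) + 5*cos(t) + 2*atan(t/3)/3 + ∫(-2*exp(t)) dt.
Step 9. Evaluate the standard form: now -t**2*exp(t) + 2*t*exp(t) - 2*exp(t) - log(t - 2) + log(t + 1) + 5*cos(t) + 2*atan(t/3)/3.
Answer: -t**2*exp(t) + 2*t*exp(t) - 2*exp(t) - log(t - 2) + log(t + 1) + 5*cos(t) + 2*atan(t/3)/3.


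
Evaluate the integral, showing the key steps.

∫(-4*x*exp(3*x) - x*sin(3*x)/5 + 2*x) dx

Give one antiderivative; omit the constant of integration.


Step 1. Rewrite: now ∫(2*x) dx + ∫(-4*x*exp(3*x)) dx + ∫(-x*sin(3*x)/5) dx.
Step 2. Integrate ∫(-x*sin(3*x)/5) dx by parts with u = x, dv = (-sin(3*x)/5) dx, so v = cos(3*x)/15: now x*cos(3*x)/15 + ∫(2*x) dx + ∫(-4*x*exp(3*x)) dx + ∫(-cos(3*x)/15) dx.
Step 3. Evaluate the standard form: now x*cos(3*x)/15 - sin(3*x)/45 + ∫(2*x) dx + ∫(-4*x*exp(3*x)) dx.
Step 4. Evaluate the standard form: now x**2 + x*cos(3*x)/15 - sin(3*x)/45 + ∫(-4*x*exp(3*x)) dx.
Step 5. Integrate ∫(-4*x*exp(3*x)) dx by parts with u = x, dv = (-4*exp(3*x)) dx, so v = -4*exp(3*x)/3: now x**2 - 4*x*exp(3*x)/3 + x*cos(3*x)/15 - sin(3*x)/45 + ∫(4*exp(3*x)/3) dx.
Step 6. Evaluate the standard form: now x**2 - 4*x*exp(3*x)/3 + x*cos(3*x)/15 + 4*exp(3*x)/9 - sin(3*x)/45.
Answer: x**2 - 4*x*exp(3*x)/3 + x*cos(3*x)/15 + 4*exp(3*x)/9 - sin(3*x)/45.


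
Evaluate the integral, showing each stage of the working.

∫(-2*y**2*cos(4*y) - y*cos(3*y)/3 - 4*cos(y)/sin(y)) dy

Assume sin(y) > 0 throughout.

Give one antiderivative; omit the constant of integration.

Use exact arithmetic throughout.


Step 1. Rewrite: now ∫(-y*cos(3*y)/3) dy + ∫(-2*y**2*cos(4*y)) dy + ∫(-4*cos(y)/sin(y)) dy.
Step 2. Integrate ∫(-y*cos(3*y)/3) dy by parts with u = y, dv = (-cos(3*y)/3) dy, so v = -sin(3*y)/9: now -y*sin(3*y)/9 + ∫(-2*y**2*cos(4*y)) dy + ∫(-4*cos(y)/sin(y)) dy + ∫(sin(3*y)/9) dy.
Step 3. Evaluate the standard form: now -y*sin(3*y)/9 - cos(3*y)/27 + ∫(-2*y**2*cos(4*y)) dy + ∫(-4*cos(y)/sin(y)) dy.
Step 4. Substitute u = sin(y), turning ∫(-4*cos(y)/sin(y)) dy into ∫(-4/u) du: now -y*sin(3*y)/9 - cos(3*y)/27 + ∫(-4/u) du + ∫(-2*y**2*cos(4*y)) dy.
Step 5. Evaluate the standard form [assuming u > 0]: now -y*sin(3*y)/9 - 4*log(u) - cos(3*y)/27 + ∫(-2*y**2*cos(4*y)) dy.
Step 6. Substitute back u = sin(y): now -y*sin(3*y)/9 - 4*log(sin(y)) - cos(3*y)/27 + ∫(-2*y**2*cos(4*y)) dy.
Step 7. Integrate ∫(-2*y**2*cos(4*y)) dy by parts with u = y**2, dv = (-2*cos(4*y)) dy, so v = -sin(4*y)/2: now -y**2*sin(4*y)/2 - y*sin(3*y)/9 - 4*log(sin(y)) - cos(3*y)/27 + ∫(y*sin(4*y)) dy.
Step 8. Integrate ∫(y*sin(4*y)) dy by parts with u = y, dv = (sin(4*y)) dy, so v = -cos(4*y)/4: now -y**2*sin(4*y)/2 - y*sin(3*y)/9 - y*cos(4*y)/4 - 4*log(sin(y)) - cos(3*y)/27 + ∫(cos(4*y)/4) dy.
Step 9. Evaluate the standard form: now -y**2*sin(4*y)/2 - y*sin(3*y)/9 - y*cos(4*y)/4 - 4*log(sin(y)) + sin(4*y)/16 - cos(3*y)/27.
Answer: -y**2*sin(4*y)/2 - y*sin(3*y)/9 - y*cos(4*y)/4 - 4*log(sin(y)) + sin(4*y)/16 - cos(3*y)/27.


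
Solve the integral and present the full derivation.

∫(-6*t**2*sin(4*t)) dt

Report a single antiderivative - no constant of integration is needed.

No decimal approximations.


Step 1. Integrate ∫(-6*t**2*sin(4*t)) dt by parts with u = t**2, dv = (-6*sin(4*t)) dt, so v = 3*cos(4*t)/2: now 3*t**2*cos(4*t)/2 + ∫(-3*t*cos(4*t)) dt.
Step 2. Integrate ∫(-3*t*cos(4*t)) dt by parts with u = t, dv = (-3*cos(4*t)) dt, so v = -3*sin(4*t)/4: now 3*t**2*cos(4*t)/2 - 3*t*sin(4*t)/4 + ∫(3*sin(4*t)/4) dt.
Step 3. Evaluate the standard form: now 3*t**2*cos(4*t)/2 - 3*t*sin(4*t)/4 - 3*cos(4*t)/16.
Answer: 3*t**2*cos(4*t)/2 - 3*t*sin(4*t)/4 - 3*cos(4*t)/16.


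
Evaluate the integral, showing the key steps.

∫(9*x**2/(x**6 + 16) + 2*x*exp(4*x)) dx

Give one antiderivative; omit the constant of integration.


Step 1. Rewrite: now ∫(2*x*exp(4*x)) dx + ∫(9*x**2/(x**6 + 16)) dx.
Step 2. Substitute u = x**3, turning ∫(9*x**2/(x**6 + 16)) dx into ∫(3/(u**2 + 16)) du: now ∫(2*x*exp(4*x)) dx + ∫(3/(u**2 + 16)) du.
Step 3. Evaluate the standard form: now 3*atan(u/4)/4 + ∫(2*x*exp(4*x)) dx.
Step 4. Substitute back u = x**3: now 3*atan(x**3/4)/4 + ∫(2*x*exp(4*x)) dx.
Step 5. Integrate ∫(2*x*exp(4*x)) dx by parts with u = x, dv = (2*exp(4*x)) dx, so v = exp(4*x)/2: now x*exp(4*x)/2 + 3*atan(x**3/4)/4 + ∫(-exp(4*x)/2) dx.
Step 6. Evaluate the standard form: now x*exp(4*x)/2 - exp(4*x)/8 + 3*atan(x**3/4)/4.
Answer: x*exp(4*x)/2 - exp(4*x)/8 + 3*atan(x**3/4)/4.


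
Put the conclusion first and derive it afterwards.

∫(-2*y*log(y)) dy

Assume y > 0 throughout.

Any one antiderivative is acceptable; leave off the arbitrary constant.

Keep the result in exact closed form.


The answer is -y**2*log(y) + y**2/2.
Step 1. Integrate ∫(-2*y*log(y)) dy by parts with u = log(y), dv = (-2*y) dy, so v = -y**2 [assuming y > 0]: now -y**2*log(y) + ∫(y) dy.
Step 2. Evaluate the standard form: now -y**2*log(y) + y**2/2.
Answer: -y**2*log(y) + y**2/2.


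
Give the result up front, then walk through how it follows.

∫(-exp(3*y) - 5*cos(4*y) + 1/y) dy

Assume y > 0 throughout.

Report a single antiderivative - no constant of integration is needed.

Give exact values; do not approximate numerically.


The answer is -exp(3*y)/3 + log(y) - 5*sin(4*y)/4.
Step 1. Rewrite: now ∫(1/y) dy + ∫(-exp(3*y)) dy + ∫(-5*cos(4*y)) dy.
Step 2. Evaluate the standard form: now -5*sin(4*y)/4 + ∫(1/y) dy + ∫(-exp(3*y)) dy.
Step 3. Evaluate the standard form [assuming y > 0]: now log(y) - 5*sin(4*y)/4 + ∫(-exp(3*y)) dy.
Step 4. Evaluate the standard form: now -exp(3*y)/3 + log(y) - 5*sin(4*y)/4.
Answer: -exp(3*y)/3 + log(y) - 5*sin(4*y)/4.


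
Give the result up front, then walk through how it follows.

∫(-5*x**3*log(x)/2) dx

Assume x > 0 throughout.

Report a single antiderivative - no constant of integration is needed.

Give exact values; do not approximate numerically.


The answer is -5*x**4*log(x)/8 + 5*x**4/32.
Step 1. Integrate ∫(-5*x**3*log(x)/2) dx by parts with u = log(x), dv = (-5*x**3/2) dx, so v = -5*x**4/8 [assuming x > 0]: now -5*x**4*log(x)/8 + ∫(5*x**3/8) dx.
Step 2. Evaluate the standard form: now -5*x**4*log(x)/8 + 5*x**4/32.
Answer: -5*x**4*log(x)/8 + 5*x**4/32.


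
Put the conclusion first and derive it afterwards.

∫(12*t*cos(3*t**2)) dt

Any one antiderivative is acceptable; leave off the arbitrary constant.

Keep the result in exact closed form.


The answer is 2*sin(3*t**2).
Step 1. Substitute u = t**2, turning ∫(12*t*cos(3*t**2)) dt into ∫(6*cos(3*u)) du: now ∫(6*cos(3*u)) du.
Step 2. Evaluate the standard form: now 2*sin(3*u).
Step 3. Substitute back u = t**2: now 2*sin(3*t**2).
Answer: 2*sin(3*t**2).


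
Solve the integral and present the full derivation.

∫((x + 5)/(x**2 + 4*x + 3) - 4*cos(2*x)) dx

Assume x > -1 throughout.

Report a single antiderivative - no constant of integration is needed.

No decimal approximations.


Step 1. Rewrite: now ∫((x + 5)/(x**2 + 4*x + 3)) dx + ∫(-4*cos(2*x)) dx.
Step 2. Evaluate the standard form: now -2*sin(2*x) + ∫((x + 5)/(x**2 + 4*x + 3)) dx.
Step 3. Decompose ∫((x + 5)/(x**2 + 4*x + 3)) dx by partial fractions, (x + 5)/(x**2 + 4*x + 3) = -1/(x + 3) + 2/(x + 1): now -2*sin(2*x) + ∫(2/(x + 1)) dx + ∫(-1/(x + 3)) dx.
Step 4. Evaluate the standard form [assuming x > -1]: now 2*log(x + 1) - 2*sin(2*x) + ∫(-1/(x + 3)) dx.
Step 5. Evaluate the standard form [assuming x > -3]: now 2*log(x + 1) - log(x + 3) - 2*sin(2*x).
Answer: 2*log(x + 1) - log(x + 3) - 2*sin(2*x).


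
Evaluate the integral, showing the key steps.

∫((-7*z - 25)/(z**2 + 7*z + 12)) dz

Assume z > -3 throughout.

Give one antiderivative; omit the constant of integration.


Step 1. Decompose ∫((-7*z - 25)/(z**2 + 7*z + 12)) dz by partial fractions, (-7*z - 25)/(z**2 + 7*z + 12) = -3/(z + 4) - 4/(z + 3): now ∫(-4/(z + 3)) dz + ∫(-3/(z + 4)) dz.
Step 2. Evaluate the standard form [assuming z > -4]: now -3*log(z + 4) + ∫(-4/(z + 3)) dz.
Step 3. Evaluate the standard form [assuming z > -3]: now -4*log(z + 3) - 3*log(z + 4).
Answer: -4*log(z + 3) - 3*log(z + 4).


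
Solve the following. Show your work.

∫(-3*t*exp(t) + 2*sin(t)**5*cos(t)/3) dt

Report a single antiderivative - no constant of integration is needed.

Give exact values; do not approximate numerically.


Step 1. Rewrite: now ∫(-3*t*exp(t)) dt + ∫(2*sin(t)**5*cos(t)/3) dt.
Step 2. Integrate ∫(-3*t*exp(t)) dt by parts with u = t, dv = (-3*exp(t)) dt, so v = -3*exp(t): now -3*t*exp(t) + ∫(2*sin(t)**5*cos(t)/3) dt + ∫(3*exp(t)) dt.
Step 3. Evaluate the standard form: now -3*t*exp(t) + 3*exp(t) + ∫(2*sin(t)**5*cos(t)/3) dt.
Step 4. Substitute u = sin(t), turning ∫(2*sin(t)**5*cos(t)/3) dt into ∫(2*u**5/3) du: now -3*t*exp(t) + 3*exp(t) + ∫(2*u**5/3) du.
Step 5. Evaluate the standard form: now -3*t*exp(t) + u**6/9 + 3*exp(t).
Step 6. Substitute back u = sin(t): now -3*t*exp(t) + 3*exp(t) + sin(t)**6/9.
Answer: -3*t*exp(t) + 3*exp(t) + sin(t)**6/9.


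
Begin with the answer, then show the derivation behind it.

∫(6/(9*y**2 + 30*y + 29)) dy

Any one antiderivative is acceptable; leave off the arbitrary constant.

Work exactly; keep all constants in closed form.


The answer is atan(3*y/2 + 5/2).
Step 1. Substitute u = 3*y + 5, turning ∫(6/(9*y**2 + 30*y + 29)) dy into ∫(2/(u**2 + 4)) du: now ∫(2/(u**2 + 4)) du.
Step 2. Evaluate the standard form: now atan(u/2).
Step 3. Substitute back u = 3*y + 5: now atan(3*y/2 + 5/2).
Answer: atan(3*y/2 + 5/2).


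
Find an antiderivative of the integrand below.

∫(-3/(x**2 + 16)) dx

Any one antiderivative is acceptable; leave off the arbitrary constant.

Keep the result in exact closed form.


Answer: -3*atan(x/4)/4.


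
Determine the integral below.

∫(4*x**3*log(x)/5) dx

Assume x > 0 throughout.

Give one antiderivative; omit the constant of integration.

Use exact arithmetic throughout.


Answer: x**4*log(x)/5 - x**4/20.


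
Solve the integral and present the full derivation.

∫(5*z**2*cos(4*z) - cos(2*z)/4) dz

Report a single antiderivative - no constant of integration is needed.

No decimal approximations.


Step 1. Rewrite: now ∫(5*z**2*cos(4*z)) dz + ∫(-cos(2*z)/4) dz.
Step 2. Integrate ∫(5*z**2*cos(4*z)) dz by parts with u = z**2, dv = (5*cos(4*z)) dz, so v = 5*sin(4*z)/4: now 5*z**2*sin(4*z)/4 + ∫(-5*z*sin(4*z)/2) dz + ∫(-cos(2*z)/4) dz.
Step 3. Integrate ∫(-5*z*sin(4*z)/2) dz by parts with u = z, dv = (-5*sin(4*z)/2) dz, so v = 5*cos(4*z)/8: now 5*z**2*sin(4*z)/4 + 5*z*cos(4*z)/8 + ∫(-cos(2*z)/4) dz + ∫(-5*cos(4*z)/8) dz.
Step 4. Evaluate the standard form: now 5*z**2*sin(4*z)/4 + 5*z*cos(4*z)/8 - 5*sin(4*z)/32 + ∫(-cos(2*z)/4) dz.
Step 5. Evaluate the standard form: now 5*z**2*sin(4*z)/4 + 5*z*cos(4*z)/8 - sin(2*z)/8 - 5*sin(4*z)/32.
Answer: 5*z**2*sin(4*z)/4 + 5*z*cos(4*z)/8 - sin(2*z)/8 - 5*sin(4*z)/32.


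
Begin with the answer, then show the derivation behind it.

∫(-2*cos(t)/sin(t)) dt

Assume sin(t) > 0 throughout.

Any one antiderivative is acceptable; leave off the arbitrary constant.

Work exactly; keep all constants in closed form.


The answer is -2*log(sin(t)).
Step 1. Substitute u = sin(t), turning ∫(-2*cos(t)/sin(t)) dt into ∫(-2/u) du: now ∫(-2/u) du.
Step 2. Evaluate the standard form [assuming u > 0]: now -2*log(u).
Step 3. Substitute back u = sin(t): now -2*log(sin(t)).
Answer: -2*log(sin(t)).


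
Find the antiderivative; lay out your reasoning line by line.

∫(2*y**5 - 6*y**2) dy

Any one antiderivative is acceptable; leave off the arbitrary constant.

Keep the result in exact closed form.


Step 1. Rewrite: now ∫(-6*y**2) dy + ∫(2*y**5) dy.
Step 2. Evaluate the standard form: now -2*y**3 + ∫(2*y**5) dy.
Step 3. Evaluate the standard form: now y**6/3 - 2*y**3.
Answer: y**6/3 - 2*y**3.


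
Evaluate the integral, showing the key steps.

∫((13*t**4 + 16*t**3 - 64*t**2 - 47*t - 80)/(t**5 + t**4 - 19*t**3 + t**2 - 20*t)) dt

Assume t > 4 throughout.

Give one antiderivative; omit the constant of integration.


Step 1. Decompose ∫((13*t**4 + 16*t**3 - 64*t**2 - 47*t - 80)/(t**5 + t**4 - 19*t**3 + t**2 - 20*t)) dt by partial fractions, (13*t**4 + 16*t**3 - 64*t**2 - 47*t - 80)/(t**5 + t**4 - 19*t**3 + t**2 - 20*t) = 3/(t**2 + 1) + 4/(t + 5) + 5/(t - 4) + 4/t: now ∫(4/t) dt + ∫(5/(t - 4)) dt + ∫(4/(t + 5)) dt + ∫(3/(t**2 + 1)) dt.
Step 2. Evaluate the standard form [assuming t > 4]: now 5*log(t - 4) + ∫(4/t) dt + ∫(4/(t + 5)) dt + ∫(3/(t**2 + 1)) dt.
Step 3. Evaluate the standard form [assuming t > 0]: now 4*log(t) + 5*log(t - 4) + ∫(4/(t + 5)) dt + ∫(3/(t**2 + 1)) dt.
Step 4. Evaluate the standard form [assuming t > -5]: now 4*log(t) + 5*log(t - 4) + 4*log(t + 5) + ∫(3/(t**2 + 1)) dt.
Step 5. Evaluate the standard form: now 4*log(t) + 5*log(t - 4) + 4*log(t + 5) + 3*atan(t).
Answer: 4*log(t) + 5*log(t - 4) + 4*log(t + 5) + 3*atan(t).


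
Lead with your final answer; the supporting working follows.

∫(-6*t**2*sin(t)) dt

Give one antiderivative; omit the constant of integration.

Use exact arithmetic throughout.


The answer is 6*t**2*cos(t) - 12*t*sin(t) - 12*cos(t).
Step 1. Integrate ∫(-6*t**2*sin(t)) dt by parts with u = t**2, dv = (-6*sin(t)) dt, so v = 6*cos(t): now 6*t**2*cos(t) + ∫(-12*t*cos(t)) dt.
Step 2. Integrate ∫(-12*t*cos(t)) dt by parts with u = t, dv = (-12*cos(t)) dt, so v = -12*sin(t): now 6*t**2*cos(t) - 12*t*sin(t) + ∫(12*sin(t)) dt.
Step 3. Evaluate the standard form: now 6*t**2*cos(t) - 12*t*sin(t) - 12*cos(t).
Answer: 6*t**2*cos(t) - 12*t*sin(t) - 12*cos(t).


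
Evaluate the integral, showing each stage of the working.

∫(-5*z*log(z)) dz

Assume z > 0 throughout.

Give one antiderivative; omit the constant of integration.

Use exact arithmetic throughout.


Step 1. Integrate ∫(-5*z*log(z)) dz by parts with u = log(z), dv = (-5*z) dz, so v = -5*z**2/2 [assuming z > 0]: now -5*z**2*log(z)/2 + ∫(5*z/2) dz.
Step 2. Evaluate the standard form: now -5*z**2*log(z)/2 + 5*z**2/4.
Answer: -5*z**2*log(z)/2 + 5*z**2/4.


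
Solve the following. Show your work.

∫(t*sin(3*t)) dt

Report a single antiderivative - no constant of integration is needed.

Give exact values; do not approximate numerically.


Step 1. Integrate ∫(t*sin(3*t)) dt by parts with u = t, dv = (sin(3*t)) dt, so v = -cos(3*t)/3: now -t*cos(3*t)/3 + ∫(cos(3*t)/3) dt.
Step 2. Evaluate the standard form: now -t*cos(3*t)/3 + sin(3*t)/9.
Answer: -t*cos(3*t)/3 + sin(3*t)/9.


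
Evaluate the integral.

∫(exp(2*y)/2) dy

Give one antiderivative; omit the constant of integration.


Answer: exp(2*y)/4.


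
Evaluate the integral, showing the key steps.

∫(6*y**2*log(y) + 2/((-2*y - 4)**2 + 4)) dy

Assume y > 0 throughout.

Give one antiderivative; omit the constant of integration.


Step 1. Rewrite: now ∫(6*y**2*log(y)) dy + ∫(2/((-2*y - 4)**2 + 4)) dy.
Step 2. Substitute u = -2*y - 4, turning ∫(2/((-2*y - 4)**2 + 4)) dy into ∫(-1/(u**2 + 4)) du: now ∫(6*y**2*log(y)) dy + ∫(-1/(u**2 + 4)) du.
Step 3. Evaluate the standard form: now -atan(u/2)/2 + ∫(6*y**2*log(y)) dy.
Step 4. Substitute back u = -2*y - 4: now atan(y + 2)/2 + ∫(6*y**2*log(y)) dy.
Step 5. Integrate ∫(6*y**2*log(y)) dy by parts with u = log(y), dv = (6*y**2) dy, so v = 2*y**3 [assuming y > 0]: now 2*y**3*log(y) + atan(y + 2)/2 + ∫(-2*y**2) dy.
Step 6. Evaluate the standard form: now 2*y**3*log(y) - 2*y**3/3 + atan(y + 2)/2.
Answer: 2*y**3*log(y) - 2*y**3/3 + atan(y + 2)/2.


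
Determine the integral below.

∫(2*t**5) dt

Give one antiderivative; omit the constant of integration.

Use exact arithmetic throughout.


Answer: t**6/3.


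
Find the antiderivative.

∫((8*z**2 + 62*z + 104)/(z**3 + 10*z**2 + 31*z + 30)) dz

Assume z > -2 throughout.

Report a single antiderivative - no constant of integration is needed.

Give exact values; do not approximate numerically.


Answer: 4*log(z + 2) + 5*log(z + 3) - log(z + 5).


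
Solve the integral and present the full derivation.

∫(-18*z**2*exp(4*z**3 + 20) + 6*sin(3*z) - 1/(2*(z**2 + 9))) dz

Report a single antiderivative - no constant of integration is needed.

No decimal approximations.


Step 1. Rewrite: now ∫(-18*z**2*exp(4*z**3 + 20)) dz + ∫(-1/(2*(z**2 + 9))) dz + ∫(6*sin(3*z)) dz.
Step 2. Evaluate the standard form: now -atan(z/3)/6 + ∫(-18*z**2*exp(4*z**3 + 20)) dz + ∫(6*sin(3*z)) dz.
Step 3. Substitute u = z**3 + 5, turning ∫(-18*z**2*exp(4*z**3 + 20)) dz into ∫(-6*exp(4*u)) du: now -atan(z/3)/6 + ∫(-6*exp(4*u)) du + ∫(6*sin(3*z)) dz.
Step 4. Evaluate the standard form: now -3*exp(4*u)/2 - atan(z/3)/6 + ∫(6*sin(3*z)) dz.
Step 5. Substitute back u = z**3 + 5: now -3*exp(4*z**3 + 20)/2 - atan(z/3)/6 + ∫(6*sin(3*z)) dz.
Step 6. Evaluate the standard form: now -3*exp(4*z**3 + 20)/2 - 2*cos(3*z) - atan(z/3)/6.
Answer: -3*exp(4*z**3 + 20)/2 - 2*cos(3*z) - atan(z/3)/6.


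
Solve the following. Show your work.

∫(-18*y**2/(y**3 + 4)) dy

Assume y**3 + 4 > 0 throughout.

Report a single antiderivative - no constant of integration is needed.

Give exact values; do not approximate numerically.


Step 1. Substitute u = y**3 + 4, turning ∫(-18*y**2/(y**3 + 4)) dy into ∫(-6/u) du: now ∫(-6/u) du.
Step 2. Evaluate the standard form [assuming u > 0]: now -6*log(u).
Step 3. Substitute back u = y**3 + 4: now -6*log(y**3 + 4).
Answer: -6*log(y**3 + 4).


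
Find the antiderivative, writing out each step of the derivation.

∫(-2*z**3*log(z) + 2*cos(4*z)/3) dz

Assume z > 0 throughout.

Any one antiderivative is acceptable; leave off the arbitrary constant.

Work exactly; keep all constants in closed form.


Step 1. Rewrite: now ∫(-2*z**3*log(z)) dz + ∫(2*cos(4*z)/3) dz.
Step 2. Evaluate the standard form: now sin(4*z)/6 + ∫(-2*z**3*log(z)) dz.
Step 3. Integrate ∫(-2*z**3*log(z)) dz by parts with u = log(z), dv = (-2*z**3) dz, so v = -z**4/2 [assuming z > 0]: now -z**4*log(z)/2 + sin(4*z)/6 + ∫(z**3/2) dz.
Step 4. Evaluate the standard form: now -z**4*log(z)/2 + z**4/8 + sin(4*z)/6.
Answer: -z**4*log(z)/2 + z**4/8 + sin(4*z)/6.


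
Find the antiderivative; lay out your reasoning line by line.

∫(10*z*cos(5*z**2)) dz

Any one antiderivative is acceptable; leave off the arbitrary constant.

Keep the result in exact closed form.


Step 1. Substitute u = z**2, turning ∫(10*z*cos(5*z**2)) dz into ∫(5*cos(5*u)) du: now ∫(5*cos(5*u)) du.
Step 2. Evaluate the standard form: now sin(5*u).
Step 3. Substitute back u = z**2: now sin(5*z**2).
Answer: sin(5*z**2).


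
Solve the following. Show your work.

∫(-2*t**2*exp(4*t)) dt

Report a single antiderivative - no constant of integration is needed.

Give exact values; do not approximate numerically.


Step 1. Integrate ∫(-2*t**2*exp(4*t)) dt by parts with u = t**2, dv = (-2*exp(4*t)) dt, so v = -exp(4*t)/2: now -t**2*exp(4*t)/2 + ∫(t*exp(4*t)) dt.
Step 2. Integrate ∫(t*exp(4*t)) dt by parts with u = t, dv = (exp(4*t)) dt, so v = exp(4*t)/4: now -t**2*exp(4*t)/2 + t*exp(4*t)/4 + ∫(-exp(4*t)/4) dt.
Step 3. Evaluate the standard form: now -t**2*exp(4*t)/2 + t*exp(4*t)/4 - exp(4*t)/16.
Answer: -t**2*exp(4*t)/2 + t*exp(4*t)/4 - exp(4*t)/16.


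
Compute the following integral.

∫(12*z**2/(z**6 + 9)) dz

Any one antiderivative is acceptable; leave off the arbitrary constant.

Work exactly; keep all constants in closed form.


Answer: 4*atan(z**3/3)/3.


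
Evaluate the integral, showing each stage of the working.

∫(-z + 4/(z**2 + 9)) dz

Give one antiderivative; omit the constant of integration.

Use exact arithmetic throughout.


Step 1. Rewrite: now ∫(-z) dz + ∫(4/(z**2 + 9)) dz.
Step 2. Evaluate the standard form: now -z**2/2 + ∫(4/(z**2 + 9)) dz.
Step 3. Evaluate the standard form: now -z**2/2 + 4*atan(z/3)/3.
Answer: -z**2/2 + 4*atan(z/3)/3.


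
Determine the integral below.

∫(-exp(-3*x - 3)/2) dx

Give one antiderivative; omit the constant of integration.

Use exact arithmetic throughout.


Answer: exp(-3*x - 3)/6.


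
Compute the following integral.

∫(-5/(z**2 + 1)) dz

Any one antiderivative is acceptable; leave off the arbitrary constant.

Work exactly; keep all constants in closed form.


Answer: -5*atan(z).


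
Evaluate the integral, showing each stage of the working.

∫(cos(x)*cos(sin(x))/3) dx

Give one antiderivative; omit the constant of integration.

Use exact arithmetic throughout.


Step 1. Substitute u = sin(x), turning ∫(cos(x)*cos(sin(x))/3) dx into ∫(cos(u)/3) du: now ∫(cos(u)/3) du.
Step 2. Evaluate the standard form: now sin(u)/3.
Step 3. Substitute back u = sin(x): now sin(sin(x))/3.
Answer: sin(sin(x))/3.


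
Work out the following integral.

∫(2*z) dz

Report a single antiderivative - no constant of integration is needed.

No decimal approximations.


Answer: z**2.


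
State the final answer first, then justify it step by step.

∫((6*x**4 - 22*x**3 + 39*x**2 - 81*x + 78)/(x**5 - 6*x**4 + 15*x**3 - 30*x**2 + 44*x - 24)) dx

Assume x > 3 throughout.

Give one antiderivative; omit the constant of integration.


The answer is 3*log(x - 3) + log(x - 2) + 2*log(x - 1) + atan(x/2)/2.
Step 1. Decompose ∫((6*x**4 - 22*x**3 + 39*x**2 - 81*x + 78)/(x**5 - 6*x**4 + 15*x**3 - 30*x**2 + 44*x - 24)) dx by partial fractions, (6*x**4 - 22*x**3 + 39*x**2 - 81*x + 78)/(x**5 - 6*x**4 + 15*x**3 - 30*x**2 + 44*x - 24) = 1/(x**2 + 4) + 2/(x - 1) + 1/(x - 2) + 3/(x - 3): now ∫(3/(x - 3)) dx + ∫(1/(x - 2)) dx + ∫(2/(x - 1)) dx + ∫(1/(x**2 + 4)) dx.
Step 2. Evaluate the standard form [assuming x > 1]: now 2*log(x - 1) + ∫(3/(x - 3)) dx + ∫(1/(x - 2)) dx + ∫(1/(x**2 + 4)) dx.
Step 3. Evaluate the standard form [assuming x > 3]: now 3*log(x - 3) + 2*log(x - 1) + ∫(1/(x - 2)) dx + ∫(1/(x**2 + 4)) dx.
Step 4. Evaluate the standard form [assuming x > 2]: now 3*log(x - 3) + log(x - 2) + 2*log(x - 1) + ∫(1/(x**2 + 4)) dx.
Step 5. Evaluate the standard form: now 3*log(x - 3) + log(x - 2) + 2*log(x - 1) + atan(x/2)/2.
Answer: 3*log(x - 3) + log(x - 2) + 2*log(x - 1) + atan(x/2)/2.


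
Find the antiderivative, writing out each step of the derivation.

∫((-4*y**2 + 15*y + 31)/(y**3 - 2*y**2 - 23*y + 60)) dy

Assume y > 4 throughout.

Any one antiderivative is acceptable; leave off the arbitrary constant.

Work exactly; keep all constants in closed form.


Step 1. Decompose ∫((-4*y**2 + 15*y + 31)/(y**3 - 2*y**2 - 23*y + 60)) dy by partial fractions, (-4*y**2 + 15*y + 31)/(y**3 - 2*y**2 - 23*y + 60) = -2/(y + 5) - 5/(y - 3) + 3/(y - 4): now ∫(3/(y - 4)) dy + ∫(-5/(y - 3)) dy + ∫(-2/(y + 5)) dy.
Step 2. Evaluate the standard form [assuming y > 3]: now -5*log(y - 3) + ∫(3/(y - 4)) dy + ∫(-2/(y + 5)) dy.
Step 3. Evaluate the standard form [assuming y > -5]: now -5*log(y - 3) - 2*log(y + 5) + ∫(3/(y - 4)) dy.
Step 4. Evaluate the standard form [assuming y > 4]: now 3*log(y - 4) - 5*log(y - 3) - 2*log(y + 5).
Answer: 3*log(y - 4) - 5*log(y - 3) - 2*log(y + 5).
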